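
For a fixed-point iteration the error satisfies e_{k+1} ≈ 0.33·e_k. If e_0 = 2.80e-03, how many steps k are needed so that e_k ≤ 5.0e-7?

After k steps, e_k ≈ 2.80e-03·0.33^k.
Need 0.33^k ≤ 5.0e-7/2.80e-03 = 0.000178571.
k ≥ ln(0.000178571)/ln(0.33) = -8.6305/-1.10866 = 7.785.
Smallest integer k = 8.

8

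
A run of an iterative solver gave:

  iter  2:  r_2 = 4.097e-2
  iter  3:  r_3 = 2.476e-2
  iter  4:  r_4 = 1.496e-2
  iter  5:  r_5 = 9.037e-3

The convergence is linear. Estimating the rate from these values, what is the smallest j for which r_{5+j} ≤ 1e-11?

41

Rate ρ ≈ r_5/r_4 = 9.037e-3/1.496e-2 = 0.6041.
After j more steps, r_{5+j} ≈ 9.037e-3·ρ^j; need ρ^j ≤ 1e-11/9.037e-3 = 1.10656e-09.
j ≥ ln(1.10656e-09)/ln(0.6041) = -20.6220/-0.50402 = 40.915.
So 41 more iterations are needed.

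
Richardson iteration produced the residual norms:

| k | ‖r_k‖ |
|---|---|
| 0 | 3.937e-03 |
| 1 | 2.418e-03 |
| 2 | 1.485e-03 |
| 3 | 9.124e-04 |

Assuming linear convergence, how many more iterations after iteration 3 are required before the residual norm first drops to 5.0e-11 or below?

35

Rate ρ ≈ ‖r_3‖/‖r_2‖ = 9.124e-04/1.485e-03 = 0.6144.
After j more steps, ‖r_{3+j}‖ ≈ 9.124e-04·ρ^j; need ρ^j ≤ 5.0e-11/9.124e-04 = 5.48005e-08.
j ≥ ln(5.48005e-08)/ln(0.6144) = -16.7196/-0.48711 = 34.324.
So 35 more iterations are needed.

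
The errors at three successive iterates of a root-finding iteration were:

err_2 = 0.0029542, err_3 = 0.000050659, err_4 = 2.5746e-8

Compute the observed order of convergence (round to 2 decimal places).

p ≈ ln(err_4/err_3) / ln(err_3/err_2)
  = ln(2.5746e-8/0.000050659) / ln(0.000050659/0.0029542)
  = ln(0.000508222) / ln(0.0171481)
  = -7.58459 / -4.06587 ≈ 1.86543

1.87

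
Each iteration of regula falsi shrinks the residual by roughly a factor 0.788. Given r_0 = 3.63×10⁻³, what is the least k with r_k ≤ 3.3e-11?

After k steps, r_k ≈ 3.63×10⁻³·0.788^k.
Need 0.788^k ≤ 3.3e-11/3.63×10⁻³ = 9.09091e-09.
k ≥ ln(9.09091e-09)/ln(0.788) = -18.5160/-0.23826 = 77.713.
Smallest integer k = 78.

78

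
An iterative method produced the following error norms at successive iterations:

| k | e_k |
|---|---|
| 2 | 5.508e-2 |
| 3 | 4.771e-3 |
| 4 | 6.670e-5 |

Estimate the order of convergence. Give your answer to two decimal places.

1.75

p ≈ ln(e_4/e_3) / ln(e_3/e_2)
  = ln(6.670e-5/4.771e-3) / ln(4.771e-3/5.508e-2)
  = ln(0.0139803) / ln(0.0866195)
  = -4.27011 / -2.44623 ≈ 1.74559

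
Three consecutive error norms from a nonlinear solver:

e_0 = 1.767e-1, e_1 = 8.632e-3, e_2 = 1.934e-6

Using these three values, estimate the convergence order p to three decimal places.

2.784

p ≈ ln(e_2/e_1) / ln(e_1/e_0)
  = ln(1.934e-6/8.632e-3) / ln(8.632e-3/1.767e-1)
  = ln(0.00022405) / ln(0.0488512)
  = -8.403641 / -3.018976 ≈ 2.783606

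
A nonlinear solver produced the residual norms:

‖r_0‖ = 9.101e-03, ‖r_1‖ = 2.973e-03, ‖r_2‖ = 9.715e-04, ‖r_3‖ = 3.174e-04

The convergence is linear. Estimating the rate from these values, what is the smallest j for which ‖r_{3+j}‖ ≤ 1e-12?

Rate ρ ≈ ‖r_3‖/‖r_2‖ = 3.174e-04/9.715e-04 = 0.3267.
After j more steps, ‖r_{3+j}‖ ≈ 3.174e-04·ρ^j; need ρ^j ≤ 1e-12/3.174e-04 = 3.1506e-09.
j ≥ ln(3.1506e-09)/ln(0.3267) = -19.5757/-1.11871 = 17.498.
So 18 more iterations are needed.

18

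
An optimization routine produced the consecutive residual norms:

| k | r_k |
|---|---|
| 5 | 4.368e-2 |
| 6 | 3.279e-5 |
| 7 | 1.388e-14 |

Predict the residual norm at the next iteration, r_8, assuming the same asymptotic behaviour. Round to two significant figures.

1.1e-42

First estimate the order: p ≈ ln(r_7/r_6) / ln(r_6/r_5) = ln(1.388e-14/3.279e-5)/ln(3.279e-5/4.368e-2) = ln(4.233e-10)/ln(0.000750687) ≈ 2.9999.
Then r_8 ≈ r_7·(r_7/r_6)^p = 1.388e-14·(4.233e-10)^2.9999 = 1.388e-14·7.6012e-29 ≈ 1.055e-42.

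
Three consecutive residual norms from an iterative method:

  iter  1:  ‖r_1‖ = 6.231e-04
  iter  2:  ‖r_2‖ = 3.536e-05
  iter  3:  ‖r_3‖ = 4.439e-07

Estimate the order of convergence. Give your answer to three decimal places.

p ≈ ln(‖r_3‖/‖r_2‖) / ln(‖r_2‖/‖r_1‖)
  = ln(4.439e-07/3.536e-05) / ln(3.536e-05/6.231e-04)
  = ln(0.0125537) / ln(0.0567485)
  = -4.377740 / -2.869126 ≈ 1.525810

1.526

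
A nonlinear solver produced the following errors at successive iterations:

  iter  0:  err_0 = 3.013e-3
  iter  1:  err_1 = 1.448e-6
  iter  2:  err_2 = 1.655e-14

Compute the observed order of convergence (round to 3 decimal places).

p ≈ ln(err_2/err_1) / ln(err_1/err_0)
  = ln(1.655e-14/1.448e-6) / ln(1.448e-6/3.013e-3)
  = ln(1.14296e-08) / ln(0.000480584)
  = -18.287059 / -7.640509 ≈ 2.393435

2.393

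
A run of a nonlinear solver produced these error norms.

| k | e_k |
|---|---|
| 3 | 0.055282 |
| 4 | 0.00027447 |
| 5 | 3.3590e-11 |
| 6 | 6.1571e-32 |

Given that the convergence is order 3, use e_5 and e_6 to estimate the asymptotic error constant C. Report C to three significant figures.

1.62

C ≈ e_6 / e_5^3
  = 6.1571e-32 / (3.3590e-11)^3
  = 6.1571e-32 / 3.78992e-32 ≈ 1.6246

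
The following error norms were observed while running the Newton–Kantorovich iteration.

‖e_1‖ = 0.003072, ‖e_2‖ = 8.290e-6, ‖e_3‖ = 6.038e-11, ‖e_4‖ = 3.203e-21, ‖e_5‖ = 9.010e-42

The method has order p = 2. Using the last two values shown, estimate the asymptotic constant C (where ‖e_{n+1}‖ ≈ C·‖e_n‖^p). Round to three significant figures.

0.878

C ≈ ‖e_5‖ / ‖e_4‖^2
  = 9.010e-42 / (3.203e-21)^2
  = 9.010e-42 / 1.02592e-41 ≈ 0.87824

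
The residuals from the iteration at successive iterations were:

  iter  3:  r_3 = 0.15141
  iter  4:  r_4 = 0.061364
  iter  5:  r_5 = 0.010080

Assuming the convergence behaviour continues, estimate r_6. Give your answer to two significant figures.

First estimate the order: p ≈ ln(r_5/r_4) / ln(r_4/r_3) = ln(0.010080/0.061364)/ln(0.061364/0.15141) = ln(0.164266)/ln(0.405284) ≈ 1.9999.
Then r_6 ≈ r_5·(r_5/r_4)^p = 0.010080·(0.164266)^1.9999 = 0.010080·0.0269882 ≈ 0.000272.

2.7e-4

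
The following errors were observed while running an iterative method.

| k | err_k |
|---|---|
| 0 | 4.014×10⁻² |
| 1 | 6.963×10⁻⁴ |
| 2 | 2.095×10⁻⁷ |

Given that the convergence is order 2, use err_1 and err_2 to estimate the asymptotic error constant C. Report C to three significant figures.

C ≈ err_2 / err_1^2
  = 2.095×10⁻⁷ / (6.963×10⁻⁴)^2
  = 2.095×10⁻⁷ / 4.84834e-07 ≈ 0.43211

0.432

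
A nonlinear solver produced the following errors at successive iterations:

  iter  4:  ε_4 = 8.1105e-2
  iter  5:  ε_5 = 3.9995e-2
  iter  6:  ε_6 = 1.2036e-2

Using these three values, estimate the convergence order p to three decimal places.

p ≈ ln(ε_6/ε_5) / ln(ε_5/ε_4)
  = ln(1.2036e-2/3.9995e-2) / ln(3.9995e-2/8.1105e-2)
  = ln(0.300938) / ln(0.493126)
  = -1.200851 / -0.706991 ≈ 1.698538

1.699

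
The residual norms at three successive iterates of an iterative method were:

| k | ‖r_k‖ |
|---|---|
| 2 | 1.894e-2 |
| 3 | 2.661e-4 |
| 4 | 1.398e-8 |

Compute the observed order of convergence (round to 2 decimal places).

2.31

p ≈ ln(‖r_4‖/‖r_3‖) / ln(‖r_3‖/‖r_2‖)
  = ln(1.398e-8/2.661e-4) / ln(2.661e-4/1.894e-2)
  = ln(5.25366e-05) / ln(0.0140496)
  = -9.85400 / -4.26516 ≈ 2.31035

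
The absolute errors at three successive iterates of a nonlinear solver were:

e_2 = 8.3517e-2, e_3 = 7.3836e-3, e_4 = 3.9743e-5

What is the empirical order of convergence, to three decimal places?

p ≈ ln(e_4/e_3) / ln(e_3/e_2)
  = ln(3.9743e-5/7.3836e-3) / ln(7.3836e-3/8.3517e-2)
  = ln(0.0053826) / ln(0.0884083)
  = -5.224584 / -2.425789 ≈ 2.153767

2.154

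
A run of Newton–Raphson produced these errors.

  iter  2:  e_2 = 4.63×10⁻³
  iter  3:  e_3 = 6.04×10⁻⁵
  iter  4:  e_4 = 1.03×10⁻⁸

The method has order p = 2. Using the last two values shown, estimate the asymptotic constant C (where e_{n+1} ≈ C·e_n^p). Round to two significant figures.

C ≈ e_4 / e_3^2
  = 1.03×10⁻⁸ / (6.04×10⁻⁵)^2
  = 1.03×10⁻⁸ / 3.64816e-09 ≈ 2.8233

2.8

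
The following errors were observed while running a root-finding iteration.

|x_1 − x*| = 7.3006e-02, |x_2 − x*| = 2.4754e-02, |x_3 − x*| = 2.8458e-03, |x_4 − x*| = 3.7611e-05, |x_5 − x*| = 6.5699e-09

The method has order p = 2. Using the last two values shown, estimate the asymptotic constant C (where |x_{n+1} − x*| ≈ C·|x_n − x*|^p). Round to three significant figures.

4.64

C ≈ |x_5 − x*| / |x_4 − x*|^2
  = 6.5699e-09 / (3.7611e-05)^2
  = 6.5699e-09 / 1.41459e-09 ≈ 4.6444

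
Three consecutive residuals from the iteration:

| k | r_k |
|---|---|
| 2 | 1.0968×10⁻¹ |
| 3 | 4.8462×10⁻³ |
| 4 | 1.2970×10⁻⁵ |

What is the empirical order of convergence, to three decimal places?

1.899

p ≈ ln(r_4/r_3) / ln(r_3/r_2)
  = ln(1.2970×10⁻⁵/4.8462×10⁻³) / ln(4.8462×10⁻³/1.0968×10⁻¹)
  = ln(0.00267632) / ln(0.0441849)
  = -5.923313 / -3.119372 ≈ 1.898880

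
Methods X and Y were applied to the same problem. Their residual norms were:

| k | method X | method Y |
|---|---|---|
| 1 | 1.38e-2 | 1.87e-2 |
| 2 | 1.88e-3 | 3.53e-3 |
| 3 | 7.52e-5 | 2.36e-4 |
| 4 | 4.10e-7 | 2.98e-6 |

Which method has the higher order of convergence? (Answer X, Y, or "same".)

Method X: p ≈ ln(4.10e-7/7.52e-5)/ln(7.52e-5/1.88e-3) ≈ 1.62.
Method Y: p ≈ ln(2.98e-6/2.36e-4)/ln(2.36e-4/3.53e-3) ≈ 1.62.
Both orders ≈ 1.6 — effectively the same.

same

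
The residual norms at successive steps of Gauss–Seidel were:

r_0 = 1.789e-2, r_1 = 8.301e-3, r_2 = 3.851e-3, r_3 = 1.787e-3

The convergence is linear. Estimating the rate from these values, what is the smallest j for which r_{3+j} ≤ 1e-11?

25

Rate ρ ≈ r_3/r_2 = 1.787e-3/3.851e-3 = 0.4640.
After j more steps, r_{3+j} ≈ 1.787e-3·ρ^j; need ρ^j ≤ 1e-11/1.787e-3 = 5.59597e-09.
j ≥ ln(5.59597e-09)/ln(0.4640) = -19.0012/-0.76787 = 24.745.
So 25 more iterations are needed.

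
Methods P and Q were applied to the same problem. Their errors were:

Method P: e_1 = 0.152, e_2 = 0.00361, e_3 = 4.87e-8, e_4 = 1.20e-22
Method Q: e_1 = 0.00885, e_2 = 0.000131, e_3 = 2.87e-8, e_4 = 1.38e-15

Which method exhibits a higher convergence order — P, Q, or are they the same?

Method P: p ≈ ln(1.20e-22/4.87e-8)/ln(4.87e-8/0.00361) ≈ 3.00.
Method Q: p ≈ ln(1.38e-15/2.87e-8)/ln(2.87e-8/0.000131) ≈ 2.00.
Method P has the higher order (≈3.0 vs ≈2.0).

P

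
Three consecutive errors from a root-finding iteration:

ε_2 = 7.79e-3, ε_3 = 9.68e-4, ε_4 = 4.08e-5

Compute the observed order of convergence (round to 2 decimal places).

p ≈ ln(ε_4/ε_3) / ln(ε_3/ε_2)
  = ln(4.08e-5/9.68e-4) / ln(9.68e-4/7.79e-3)
  = ln(0.0421488) / ln(0.124262)
  = -3.16655 / -2.08536 ≈ 1.51847

1.52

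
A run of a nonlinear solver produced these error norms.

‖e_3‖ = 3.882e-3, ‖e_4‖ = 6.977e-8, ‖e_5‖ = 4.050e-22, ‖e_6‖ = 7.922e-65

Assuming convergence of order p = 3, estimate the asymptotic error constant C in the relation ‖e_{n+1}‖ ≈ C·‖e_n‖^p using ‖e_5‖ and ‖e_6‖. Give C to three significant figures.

1.19

C ≈ ‖e_6‖ / ‖e_5‖^3
  = 7.922e-65 / (4.050e-22)^3
  = 7.922e-65 / 6.64301e-65 ≈ 1.1925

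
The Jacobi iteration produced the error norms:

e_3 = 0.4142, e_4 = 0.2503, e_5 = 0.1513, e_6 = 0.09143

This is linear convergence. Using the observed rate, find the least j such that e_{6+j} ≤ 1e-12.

Rate ρ ≈ e_6/e_5 = 0.09143/0.1513 = 0.6043.
After j more steps, e_{6+j} ≈ 0.09143·ρ^j; need ρ^j ≤ 1e-12/0.09143 = 1.09373e-11.
j ≥ ln(1.09373e-11)/ln(0.6043) = -25.2388/-0.50368 = 50.109.
So 51 more iterations are needed.

51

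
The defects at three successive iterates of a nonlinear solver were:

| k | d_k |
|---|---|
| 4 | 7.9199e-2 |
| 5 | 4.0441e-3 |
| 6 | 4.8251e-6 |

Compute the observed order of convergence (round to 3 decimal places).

p ≈ ln(d_6/d_5) / ln(d_5/d_4)
  = ln(4.8251e-6/4.0441e-3) / ln(4.0441e-3/7.9199e-2)
  = ln(0.00119312) / ln(0.0510625)
  = -6.731184 / -2.974705 ≈ 2.262807

2.263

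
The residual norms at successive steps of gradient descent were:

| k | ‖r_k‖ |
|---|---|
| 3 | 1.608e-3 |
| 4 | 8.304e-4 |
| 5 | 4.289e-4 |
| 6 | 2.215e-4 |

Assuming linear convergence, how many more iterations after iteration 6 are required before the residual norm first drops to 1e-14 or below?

Rate ρ ≈ ‖r_6‖/‖r_5‖ = 2.215e-4/4.289e-4 = 0.5164.
After j more steps, ‖r_{6+j}‖ ≈ 2.215e-4·ρ^j; need ρ^j ≤ 1e-14/2.215e-4 = 4.51467e-11.
j ≥ ln(4.51467e-11)/ln(0.5164) = -23.8211/-0.66087 = 36.045.
So 37 more iterations are needed.

37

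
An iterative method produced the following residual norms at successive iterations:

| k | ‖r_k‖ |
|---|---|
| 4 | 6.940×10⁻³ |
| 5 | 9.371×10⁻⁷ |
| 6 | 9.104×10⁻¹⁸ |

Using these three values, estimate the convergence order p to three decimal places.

2.846

p ≈ ln(‖r_6‖/‖r_5‖) / ln(‖r_5‖/‖r_4‖)
  = ln(9.104×10⁻¹⁸/9.371×10⁻⁷) / ln(9.371×10⁻⁷/6.940×10⁻³)
  = ln(9.71508e-12) / ln(0.000135029)
  = -25.357342 / -8.910021 ≈ 2.845935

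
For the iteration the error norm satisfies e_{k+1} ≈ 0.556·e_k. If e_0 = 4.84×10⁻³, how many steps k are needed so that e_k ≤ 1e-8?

23

After k steps, e_k ≈ 4.84×10⁻³·0.556^k.
Need 0.556^k ≤ 1e-8/4.84×10⁻³ = 2.06612e-06.
k ≥ ln(2.06612e-06)/ln(0.556) = -13.0898/-0.58699 = 22.300.
Smallest integer k = 23.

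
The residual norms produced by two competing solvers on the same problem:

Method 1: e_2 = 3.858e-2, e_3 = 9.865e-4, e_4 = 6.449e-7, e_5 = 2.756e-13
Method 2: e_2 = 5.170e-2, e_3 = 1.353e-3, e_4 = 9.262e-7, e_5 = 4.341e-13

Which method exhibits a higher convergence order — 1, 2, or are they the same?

same

Method 1: p ≈ ln(2.756e-13/6.449e-7)/ln(6.449e-7/9.865e-4) ≈ 2.00.
Method 2: p ≈ ln(4.341e-13/9.262e-7)/ln(9.262e-7/1.353e-3) ≈ 2.00.
Both orders ≈ 2.0 — effectively the same.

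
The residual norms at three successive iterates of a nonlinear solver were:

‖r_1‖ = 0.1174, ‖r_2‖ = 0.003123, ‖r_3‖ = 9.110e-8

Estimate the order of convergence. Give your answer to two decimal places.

2.88

p ≈ ln(‖r_3‖/‖r_2‖) / ln(‖r_2‖/‖r_1‖)
  = ln(9.110e-8/0.003123) / ln(0.003123/0.1174)
  = ln(2.91707e-05) / ln(0.0266014)
  = -10.44235 / -3.62679 ≈ 2.87923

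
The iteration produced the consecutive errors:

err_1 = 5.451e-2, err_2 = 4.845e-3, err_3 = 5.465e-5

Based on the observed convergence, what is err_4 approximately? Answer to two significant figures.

First estimate the order: p ≈ ln(err_3/err_2) / ln(err_2/err_1) = ln(5.465e-5/4.845e-3)/ln(4.845e-3/5.451e-2) = ln(0.0112797)/ln(0.0888828) ≈ 1.8529.
Then err_4 ≈ err_3·(err_3/err_2)^p = 5.465e-5·(0.0112797)^1.8529 = 5.465e-5·0.000246095 ≈ 1.345e-08.

1.3e-8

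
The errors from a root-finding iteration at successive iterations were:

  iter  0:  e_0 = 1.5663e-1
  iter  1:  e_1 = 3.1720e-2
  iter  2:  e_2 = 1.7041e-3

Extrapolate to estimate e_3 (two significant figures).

8.1e-6

First estimate the order: p ≈ ln(e_2/e_1) / ln(e_1/e_0) = ln(1.7041e-3/3.1720e-2)/ln(3.1720e-2/1.5663e-1) = ln(0.0537232)/ln(0.202515) ≈ 1.8309.
Then e_3 ≈ e_2·(e_2/e_1)^p = 1.7041e-3·(0.0537232)^1.8309 = 1.7041e-3·0.00473209 ≈ 8.064e-06.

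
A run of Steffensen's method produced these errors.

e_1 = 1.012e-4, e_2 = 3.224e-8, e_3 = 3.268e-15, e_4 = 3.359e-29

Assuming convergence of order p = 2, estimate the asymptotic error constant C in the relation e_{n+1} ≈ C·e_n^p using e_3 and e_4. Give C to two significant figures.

3.1

C ≈ e_4 / e_3^2
  = 3.359e-29 / (3.268e-15)^2
  = 3.359e-29 / 1.06798e-29 ≈ 3.1452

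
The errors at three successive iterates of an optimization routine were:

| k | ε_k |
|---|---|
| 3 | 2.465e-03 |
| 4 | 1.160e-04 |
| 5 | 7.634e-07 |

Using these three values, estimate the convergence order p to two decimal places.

p ≈ ln(ε_5/ε_4) / ln(ε_4/ε_3)
  = ln(7.634e-07/1.160e-04) / ln(1.160e-04/2.465e-03)
  = ln(0.00658103) / ln(0.0470588)
  = -5.02356 / -3.05636 ≈ 1.64364

1.64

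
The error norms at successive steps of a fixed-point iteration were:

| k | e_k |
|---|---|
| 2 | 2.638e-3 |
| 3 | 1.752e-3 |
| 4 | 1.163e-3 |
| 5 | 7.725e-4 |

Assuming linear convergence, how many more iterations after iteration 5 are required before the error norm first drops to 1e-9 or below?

Rate ρ ≈ e_5/e_4 = 7.725e-4/1.163e-3 = 0.6642.
After j more steps, e_{5+j} ≈ 7.725e-4·ρ^j; need ρ^j ≤ 1e-9/7.725e-4 = 1.2945e-06.
j ≥ ln(1.2945e-06)/ln(0.6642) = -13.5574/-0.40917 = 33.134.
So 34 more iterations are needed.

34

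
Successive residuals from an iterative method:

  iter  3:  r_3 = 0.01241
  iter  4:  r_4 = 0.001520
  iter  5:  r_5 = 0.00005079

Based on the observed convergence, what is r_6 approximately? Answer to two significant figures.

2.1e-7

First estimate the order: p ≈ ln(r_5/r_4) / ln(r_4/r_3) = ln(0.00005079/0.001520)/ln(0.001520/0.01241) = ln(0.0334145)/ln(0.122482) ≈ 1.6186.
Then r_6 ≈ r_5·(r_5/r_4)^p = 0.00005079·(0.0334145)^1.6186 = 0.00005079·0.0040817 ≈ 2.073e-07.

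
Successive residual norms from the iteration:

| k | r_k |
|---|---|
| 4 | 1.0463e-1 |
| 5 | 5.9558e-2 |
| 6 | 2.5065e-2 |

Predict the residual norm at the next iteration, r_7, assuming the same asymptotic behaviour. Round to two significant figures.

First estimate the order: p ≈ ln(r_6/r_5) / ln(r_5/r_4) = ln(2.5065e-2/5.9558e-2)/ln(5.9558e-2/1.0463e-1) = ln(0.42085)/ln(0.569225) ≈ 1.5360.
Then r_7 ≈ r_6·(r_6/r_5)^p = 2.5065e-2·(0.42085)^1.5360 = 2.5065e-2·0.264642 ≈ 0.006633.

6.6e-3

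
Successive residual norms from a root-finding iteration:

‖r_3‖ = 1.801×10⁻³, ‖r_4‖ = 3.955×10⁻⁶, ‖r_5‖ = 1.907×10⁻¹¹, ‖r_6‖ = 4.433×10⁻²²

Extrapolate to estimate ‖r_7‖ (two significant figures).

2.4e-43

First estimate the order: p ≈ ln(‖r_6‖/‖r_5‖) / ln(‖r_5‖/‖r_4‖) = ln(4.433×10⁻²²/1.907×10⁻¹¹)/ln(1.907×10⁻¹¹/3.955×10⁻⁶) = ln(2.32459e-11)/ln(4.82174e-06) ≈ 2.0000.
Then ‖r_7‖ ≈ ‖r_6‖·(‖r_6‖/‖r_5‖)^p = 4.433×10⁻²²·(2.32459e-11)^2.0000 = 4.433×10⁻²²·5.40372e-22 ≈ 2.395e-43.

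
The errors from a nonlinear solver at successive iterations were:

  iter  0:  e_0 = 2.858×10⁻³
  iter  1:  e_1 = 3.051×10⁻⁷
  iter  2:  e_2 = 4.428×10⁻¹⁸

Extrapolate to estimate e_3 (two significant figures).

First estimate the order: p ≈ ln(e_2/e_1) / ln(e_1/e_0) = ln(4.428×10⁻¹⁸/3.051×10⁻⁷)/ln(3.051×10⁻⁷/2.858×10⁻³) = ln(1.45133e-11)/ln(0.000106753) ≈ 2.7289.
Then e_3 ≈ e_2·(e_2/e_1)^p = 4.428×10⁻¹⁸·(1.45133e-11)^2.7289 = 4.428×10⁻¹⁸·2.65182e-30 ≈ 1.174e-47.

1.2e-47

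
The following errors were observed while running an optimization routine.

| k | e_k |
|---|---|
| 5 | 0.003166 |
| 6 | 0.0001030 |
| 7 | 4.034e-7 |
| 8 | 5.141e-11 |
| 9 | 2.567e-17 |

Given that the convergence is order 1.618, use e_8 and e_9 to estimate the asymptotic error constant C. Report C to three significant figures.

C ≈ e_9 / e_8^1.618
  = 2.567e-17 / (5.141e-11)^1.618
  = 2.567e-17 / 2.25152e-17 ≈ 1.1401

1.14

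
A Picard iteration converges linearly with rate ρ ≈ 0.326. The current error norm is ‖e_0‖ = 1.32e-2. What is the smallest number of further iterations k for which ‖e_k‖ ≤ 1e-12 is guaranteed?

After k steps, ‖e_k‖ ≈ 1.32e-2·0.326^k.
Need 0.326^k ≤ 1e-12/1.32e-2 = 7.57576e-11.
k ≥ ln(7.57576e-11)/ln(0.326) = -23.3035/-1.12086 = 20.791.
Smallest integer k = 21.

21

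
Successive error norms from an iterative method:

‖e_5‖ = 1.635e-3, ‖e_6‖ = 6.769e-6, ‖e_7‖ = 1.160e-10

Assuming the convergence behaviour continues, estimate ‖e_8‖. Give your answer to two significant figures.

First estimate the order: p ≈ ln(‖e_7‖/‖e_6‖) / ln(‖e_6‖/‖e_5‖) = ln(1.160e-10/6.769e-6)/ln(6.769e-6/1.635e-3) = ln(1.71369e-05)/ln(0.00414006) ≈ 2.0000.
Then ‖e_8‖ ≈ ‖e_7‖·(‖e_7‖/‖e_6‖)^p = 1.160e-10·(1.71369e-05)^2.0000 = 1.160e-10·2.93673e-10 ≈ 3.407e-20.

3.4e-20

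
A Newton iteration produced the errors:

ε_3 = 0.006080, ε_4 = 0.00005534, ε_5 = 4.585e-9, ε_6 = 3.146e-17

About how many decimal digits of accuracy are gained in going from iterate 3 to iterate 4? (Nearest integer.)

2

Digits gained ≈ log₁₀(ε_3/ε_4) = log₁₀(0.006080/0.00005534) = log₁₀(109.866) ≈ 2.041.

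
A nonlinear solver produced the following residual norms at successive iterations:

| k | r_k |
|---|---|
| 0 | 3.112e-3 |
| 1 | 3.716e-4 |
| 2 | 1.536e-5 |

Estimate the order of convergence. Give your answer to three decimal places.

1.499

p ≈ ln(r_2/r_1) / ln(r_1/r_0)
  = ln(1.536e-5/3.716e-4) / ln(3.716e-4/3.112e-3)
  = ln(0.0413348) / ln(0.119409)
  = -3.186051 / -2.125201 ≈ 1.499176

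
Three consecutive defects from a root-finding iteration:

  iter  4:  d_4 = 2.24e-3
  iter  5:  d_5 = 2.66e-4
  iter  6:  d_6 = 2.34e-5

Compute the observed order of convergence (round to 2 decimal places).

p ≈ ln(d_6/d_5) / ln(d_5/d_4)
  = ln(2.34e-5/2.66e-4) / ln(2.66e-4/2.24e-3)
  = ln(0.0879699) / ln(0.11875)
  = -2.43076 / -2.13073 ≈ 1.14081

1.14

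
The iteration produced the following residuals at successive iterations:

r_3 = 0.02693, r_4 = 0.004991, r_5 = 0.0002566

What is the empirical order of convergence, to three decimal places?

p ≈ ln(r_5/r_4) / ln(r_4/r_3)
  = ln(0.0002566/0.004991) / ln(0.004991/0.02693)
  = ln(0.0514125) / ln(0.185332)
  = -2.967874 / -1.685606 ≈ 1.760716

1.761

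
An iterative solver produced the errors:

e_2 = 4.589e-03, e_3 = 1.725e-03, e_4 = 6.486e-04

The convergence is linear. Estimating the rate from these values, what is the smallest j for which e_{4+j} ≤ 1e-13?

24

Rate ρ ≈ e_4/e_3 = 6.486e-04/1.725e-03 = 0.3760.
After j more steps, e_{4+j} ≈ 6.486e-04·ρ^j; need ρ^j ≤ 1e-13/6.486e-04 = 1.54178e-10.
j ≥ ln(1.54178e-10)/ln(0.3760) = -22.5929/-0.97817 = 23.097.
So 24 more iterations are needed.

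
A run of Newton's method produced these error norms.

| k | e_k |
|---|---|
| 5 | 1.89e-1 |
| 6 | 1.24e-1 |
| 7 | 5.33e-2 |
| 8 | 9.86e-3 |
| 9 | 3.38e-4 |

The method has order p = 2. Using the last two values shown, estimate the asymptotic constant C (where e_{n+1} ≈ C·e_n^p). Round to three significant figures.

3.48

C ≈ e_9 / e_8^2
  = 3.38e-4 / (9.86e-3)^2
  = 3.38e-4 / 9.72196e-05 ≈ 3.4767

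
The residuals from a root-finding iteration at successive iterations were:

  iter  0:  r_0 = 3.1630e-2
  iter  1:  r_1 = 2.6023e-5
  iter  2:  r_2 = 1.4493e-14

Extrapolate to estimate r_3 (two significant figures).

First estimate the order: p ≈ ln(r_2/r_1) / ln(r_1/r_0) = ln(1.4493e-14/2.6023e-5)/ln(2.6023e-5/3.1630e-2) = ln(5.5693e-10)/ln(0.000822732) ≈ 3.0000.
Then r_3 ≈ r_2·(r_2/r_1)^p = 1.4493e-14·(5.5693e-10)^3.0000 = 1.4493e-14·1.72744e-28 ≈ 2.504e-42.

2.5e-42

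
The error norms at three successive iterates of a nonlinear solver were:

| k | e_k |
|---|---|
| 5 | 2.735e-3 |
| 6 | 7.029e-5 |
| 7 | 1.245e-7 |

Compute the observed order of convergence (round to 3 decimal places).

p ≈ ln(e_7/e_6) / ln(e_6/e_5)
  = ln(1.245e-7/7.029e-5) / ln(7.029e-5/2.735e-3)
  = ln(0.00177123) / ln(0.0257002)
  = -6.336081 / -3.661257 ≈ 1.730575

1.731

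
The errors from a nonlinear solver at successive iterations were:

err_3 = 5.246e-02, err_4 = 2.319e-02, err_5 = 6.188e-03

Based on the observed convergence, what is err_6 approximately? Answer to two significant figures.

7.3e-4

First estimate the order: p ≈ ln(err_5/err_4) / ln(err_4/err_3) = ln(6.188e-03/2.319e-02)/ln(2.319e-02/5.246e-02) = ln(0.266839)/ln(0.442051) ≈ 1.6184.
Then err_6 ≈ err_5·(err_5/err_4)^p = 6.188e-03·(0.266839)^1.6184 = 6.188e-03·0.11788 ≈ 0.0007294.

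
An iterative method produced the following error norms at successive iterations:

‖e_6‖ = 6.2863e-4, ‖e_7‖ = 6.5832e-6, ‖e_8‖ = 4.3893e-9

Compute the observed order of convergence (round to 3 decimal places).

p ≈ ln(‖e_8‖/‖e_7‖) / ln(‖e_7‖/‖e_6‖)
  = ln(4.3893e-9/6.5832e-6) / ln(6.5832e-6/6.2863e-4)
  = ln(0.000666743) / ln(0.0104723)
  = -7.313106 / -4.559022 ≈ 1.604095

1.604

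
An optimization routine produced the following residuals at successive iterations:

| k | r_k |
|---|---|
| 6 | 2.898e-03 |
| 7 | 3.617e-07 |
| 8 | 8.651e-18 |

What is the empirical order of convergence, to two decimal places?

p ≈ ln(r_8/r_7) / ln(r_7/r_6)
  = ln(8.651e-18/3.617e-07) / ln(3.617e-07/2.898e-03)
  = ln(2.39176e-11) / ln(0.00012481)
  = -24.45641 / -8.98872 ≈ 2.72079

2.72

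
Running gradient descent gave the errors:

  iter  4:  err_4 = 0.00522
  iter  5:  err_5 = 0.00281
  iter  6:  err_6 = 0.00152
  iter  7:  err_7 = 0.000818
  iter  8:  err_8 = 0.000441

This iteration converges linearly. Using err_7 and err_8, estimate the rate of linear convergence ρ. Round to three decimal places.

0.539

ρ ≈ err_8/err_7 = 0.000441/0.000818 = 0.53912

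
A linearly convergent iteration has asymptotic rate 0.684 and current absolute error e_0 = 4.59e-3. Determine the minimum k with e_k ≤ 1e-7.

After k steps, e_k ≈ 4.59e-3·0.684^k.
Need 0.684^k ≤ 1e-7/4.59e-3 = 2.17865e-05.
k ≥ ln(2.17865e-05)/ln(0.684) = -10.7342/-0.37980 = 28.263.
Smallest integer k = 29.

29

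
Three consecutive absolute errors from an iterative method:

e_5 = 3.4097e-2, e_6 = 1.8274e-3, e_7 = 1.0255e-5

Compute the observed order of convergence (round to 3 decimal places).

p ≈ ln(e_7/e_6) / ln(e_6/e_5)
  = ln(1.0255e-5/1.8274e-3) / ln(1.8274e-3/3.4097e-2)
  = ln(0.0056118) / ln(0.0535942)
  = -5.182884 / -2.926314 ≈ 1.771131

1.771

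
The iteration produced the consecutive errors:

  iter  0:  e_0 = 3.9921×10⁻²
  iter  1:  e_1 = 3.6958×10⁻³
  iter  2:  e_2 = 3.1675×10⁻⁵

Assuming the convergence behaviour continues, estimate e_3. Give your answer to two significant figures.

2.3e-9

First estimate the order: p ≈ ln(e_2/e_1) / ln(e_1/e_0) = ln(3.1675×10⁻⁵/3.6958×10⁻³)/ln(3.6958×10⁻³/3.9921×10⁻²) = ln(0.00857054)/ln(0.0925778) ≈ 2.0000.
Then e_3 ≈ e_2·(e_2/e_1)^p = 3.1675×10⁻⁵·(0.00857054)^2.0000 = 3.1675×10⁻⁵·7.34542e-05 ≈ 2.327e-09.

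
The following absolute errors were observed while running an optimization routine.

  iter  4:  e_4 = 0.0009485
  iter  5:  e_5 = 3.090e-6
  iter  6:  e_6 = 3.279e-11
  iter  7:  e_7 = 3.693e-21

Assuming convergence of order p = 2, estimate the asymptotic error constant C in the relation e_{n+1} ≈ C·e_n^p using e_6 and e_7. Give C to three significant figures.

C ≈ e_7 / e_6^2
  = 3.693e-21 / (3.279e-11)^2
  = 3.693e-21 / 1.07518e-21 ≈ 3.4348

3.43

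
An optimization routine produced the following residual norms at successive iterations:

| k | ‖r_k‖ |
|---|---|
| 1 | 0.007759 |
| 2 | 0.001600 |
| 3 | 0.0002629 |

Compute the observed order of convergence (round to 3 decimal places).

p ≈ ln(‖r_3‖/‖r_2‖) / ln(‖r_2‖/‖r_1‖)
  = ln(0.0002629/0.001600) / ln(0.001600/0.007759)
  = ln(0.164313) / ln(0.206212)
  = -1.805982 / -1.578851 ≈ 1.143858

1.144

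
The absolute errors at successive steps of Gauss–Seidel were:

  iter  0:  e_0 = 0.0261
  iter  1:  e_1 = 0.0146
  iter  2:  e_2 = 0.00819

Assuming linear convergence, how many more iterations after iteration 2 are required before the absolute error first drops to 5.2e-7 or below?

Rate ρ ≈ e_2/e_1 = 0.00819/0.0146 = 0.5610.
After j more steps, e_{2+j} ≈ 0.00819·ρ^j; need ρ^j ≤ 5.2e-7/0.00819 = 6.34921e-05.
j ≥ ln(6.34921e-05)/ln(0.5610) = -9.6646/-0.57803 = 16.720.
So 17 more iterations are needed.

17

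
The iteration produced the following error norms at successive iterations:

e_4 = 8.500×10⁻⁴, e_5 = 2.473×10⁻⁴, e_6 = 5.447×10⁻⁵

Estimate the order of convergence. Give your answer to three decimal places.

p ≈ ln(e_6/e_5) / ln(e_5/e_4)
  = ln(5.447×10⁻⁵/2.473×10⁻⁴) / ln(2.473×10⁻⁴/8.500×10⁻⁴)
  = ln(0.220259) / ln(0.290941)
  = -1.512951 / -1.234635 ≈ 1.225424

1.225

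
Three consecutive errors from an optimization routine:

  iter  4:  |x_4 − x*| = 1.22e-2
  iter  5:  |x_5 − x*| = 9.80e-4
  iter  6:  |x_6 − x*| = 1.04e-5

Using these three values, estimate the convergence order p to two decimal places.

p ≈ ln(|x_6 − x*|/|x_5 − x*|) / ln(|x_5 − x*|/|x_4 − x*|)
  = ln(1.04e-5/9.80e-4) / ln(9.80e-4/1.22e-2)
  = ln(0.0106122) / ln(0.0803279)
  = -4.54575 / -2.52164 ≈ 1.80270

1.80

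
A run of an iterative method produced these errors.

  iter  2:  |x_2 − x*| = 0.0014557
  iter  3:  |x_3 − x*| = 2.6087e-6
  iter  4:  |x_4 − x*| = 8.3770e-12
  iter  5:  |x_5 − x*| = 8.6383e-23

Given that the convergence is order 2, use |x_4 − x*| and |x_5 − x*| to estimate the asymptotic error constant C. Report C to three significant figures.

1.23

C ≈ |x_5 − x*| / |x_4 − x*|^2
  = 8.6383e-23 / (8.3770e-12)^2
  = 8.6383e-23 / 7.01741e-23 ≈ 1.231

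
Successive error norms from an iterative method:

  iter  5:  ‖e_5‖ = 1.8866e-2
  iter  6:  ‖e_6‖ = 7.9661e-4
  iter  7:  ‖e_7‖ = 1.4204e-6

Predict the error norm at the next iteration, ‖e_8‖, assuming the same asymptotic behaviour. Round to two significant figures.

First estimate the order: p ≈ ln(‖e_7‖/‖e_6‖) / ln(‖e_6‖/‖e_5‖) = ln(1.4204e-6/7.9661e-4)/ln(7.9661e-4/1.8866e-2) = ln(0.00178306)/ln(0.0422246) ≈ 2.0000.
Then ‖e_8‖ ≈ ‖e_7‖·(‖e_7‖/‖e_6‖)^p = 1.4204e-6·(0.00178306)^2.0000 = 1.4204e-6·3.1793e-06 ≈ 4.516e-12.

4.5e-12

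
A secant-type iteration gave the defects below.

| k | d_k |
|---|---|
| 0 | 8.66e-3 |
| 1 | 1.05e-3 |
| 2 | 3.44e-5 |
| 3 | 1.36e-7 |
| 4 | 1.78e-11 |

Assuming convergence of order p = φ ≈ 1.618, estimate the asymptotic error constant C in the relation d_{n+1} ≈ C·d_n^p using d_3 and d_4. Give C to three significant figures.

C ≈ d_4 / d_3^1.618
  = 1.78e-11 / (1.36e-7)^1.618
  = 1.78e-11 / 7.76365e-12 ≈ 2.2927

2.29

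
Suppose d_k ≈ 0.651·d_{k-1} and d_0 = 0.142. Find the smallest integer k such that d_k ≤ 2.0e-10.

After k steps, d_k ≈ 0.142·0.651^k.
Need 0.651^k ≤ 2.0e-10/0.142 = 1.40845e-09.
k ≥ ln(1.40845e-09)/ln(0.651) = -20.3808/-0.42925 = 47.480.
Smallest integer k = 48.

48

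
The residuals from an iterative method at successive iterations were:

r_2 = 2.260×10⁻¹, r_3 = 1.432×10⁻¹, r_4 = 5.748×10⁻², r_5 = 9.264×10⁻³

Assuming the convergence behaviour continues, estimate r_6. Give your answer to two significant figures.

2.4e-4

First estimate the order: p ≈ ln(r_5/r_4) / ln(r_4/r_3) = ln(9.264×10⁻³/5.748×10⁻²)/ln(5.748×10⁻²/1.432×10⁻¹) = ln(0.161169)/ln(0.401397) ≈ 1.9997.
Then r_6 ≈ r_5·(r_5/r_4)^p = 9.264×10⁻³·(0.161169)^1.9997 = 9.264×10⁻³·0.0259897 ≈ 0.0002408.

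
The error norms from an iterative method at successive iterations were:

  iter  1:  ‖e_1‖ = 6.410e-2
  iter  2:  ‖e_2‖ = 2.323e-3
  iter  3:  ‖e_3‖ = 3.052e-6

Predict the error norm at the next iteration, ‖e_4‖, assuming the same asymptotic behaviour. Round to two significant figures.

5.3e-12

First estimate the order: p ≈ ln(‖e_3‖/‖e_2‖) / ln(‖e_2‖/‖e_1‖) = ln(3.052e-6/2.323e-3)/ln(2.323e-3/6.410e-2) = ln(0.00131382)/ln(0.0362402) ≈ 1.9999.
Then ‖e_4‖ ≈ ‖e_3‖·(‖e_3‖/‖e_2‖)^p = 3.052e-6·(0.00131382)^1.9999 = 3.052e-6·1.72727e-06 ≈ 5.272e-12.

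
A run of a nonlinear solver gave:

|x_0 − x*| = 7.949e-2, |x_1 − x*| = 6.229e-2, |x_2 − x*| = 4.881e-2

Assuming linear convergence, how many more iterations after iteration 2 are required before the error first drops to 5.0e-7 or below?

48

Rate ρ ≈ |x_2 − x*|/|x_1 − x*| = 4.881e-2/6.229e-2 = 0.7836.
After j more steps, |x_{2+j} − x*| ≈ 4.881e-2·ρ^j; need ρ^j ≤ 5.0e-7/4.881e-2 = 1.02438e-05.
j ≥ ln(1.02438e-05)/ln(0.7836) = -11.4888/-0.24386 = 47.112.
So 48 more iterations are needed.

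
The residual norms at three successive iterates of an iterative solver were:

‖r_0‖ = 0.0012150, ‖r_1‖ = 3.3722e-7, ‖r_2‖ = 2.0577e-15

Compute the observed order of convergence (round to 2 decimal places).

p ≈ ln(‖r_2‖/‖r_1‖) / ln(‖r_1‖/‖r_0‖)
  = ln(2.0577e-15/3.3722e-7) / ln(3.3722e-7/0.0012150)
  = ln(6.10195e-09) / ln(0.000277547)
  = -18.91466 / -8.18952 ≈ 2.30962

2.31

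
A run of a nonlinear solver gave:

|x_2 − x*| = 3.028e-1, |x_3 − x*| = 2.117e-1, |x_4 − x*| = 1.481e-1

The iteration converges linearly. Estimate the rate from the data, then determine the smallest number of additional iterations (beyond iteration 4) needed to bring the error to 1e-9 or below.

53

Rate ρ ≈ |x_4 − x*|/|x_3 − x*| = 1.481e-1/2.117e-1 = 0.6996.
After j more steps, |x_{4+j} − x*| ≈ 1.481e-1·ρ^j; need ρ^j ≤ 1e-9/1.481e-1 = 6.75219e-09.
j ≥ ln(6.75219e-09)/ln(0.6996) = -18.8134/-0.35725 = 52.662.
So 53 more iterations are needed.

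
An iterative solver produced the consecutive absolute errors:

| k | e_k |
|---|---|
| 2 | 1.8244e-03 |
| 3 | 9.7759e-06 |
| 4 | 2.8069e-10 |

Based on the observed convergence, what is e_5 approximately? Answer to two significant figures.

2.3e-19

First estimate the order: p ≈ ln(e_4/e_3) / ln(e_3/e_2) = ln(2.8069e-10/9.7759e-06)/ln(9.7759e-06/1.8244e-03) = ln(2.87124e-05)/ln(0.00535842) ≈ 2.0000.
Then e_5 ≈ e_4·(e_4/e_3)^p = 2.8069e-10·(2.87124e-05)^2.0000 = 2.8069e-10·8.24402e-10 ≈ 2.314e-19.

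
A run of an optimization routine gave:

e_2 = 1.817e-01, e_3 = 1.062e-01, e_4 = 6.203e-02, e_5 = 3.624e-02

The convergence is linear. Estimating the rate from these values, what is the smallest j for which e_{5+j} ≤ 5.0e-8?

26

Rate ρ ≈ e_5/e_4 = 3.624e-02/6.203e-02 = 0.5842.
After j more steps, e_{5+j} ≈ 3.624e-02·ρ^j; need ρ^j ≤ 5.0e-8/3.624e-02 = 1.37969e-06.
j ≥ ln(1.37969e-06)/ln(0.5842) = -13.4937/-0.53751 = 25.104.
So 26 more iterations are needed.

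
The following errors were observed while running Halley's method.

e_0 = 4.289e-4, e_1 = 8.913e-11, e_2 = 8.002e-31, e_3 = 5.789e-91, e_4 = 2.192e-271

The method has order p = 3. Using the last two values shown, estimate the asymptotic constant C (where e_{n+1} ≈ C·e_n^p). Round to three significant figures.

1.13

C ≈ e_4 / e_3^3
  = 2.192e-271 / (5.789e-91)^3
  = 2.192e-271 / 1.94004e-271 ≈ 1.1299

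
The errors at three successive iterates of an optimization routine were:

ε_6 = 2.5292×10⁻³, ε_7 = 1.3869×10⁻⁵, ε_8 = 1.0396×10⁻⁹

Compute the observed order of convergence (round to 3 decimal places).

p ≈ ln(ε_8/ε_7) / ln(ε_7/ε_6)
  = ln(1.0396×10⁻⁹/1.3869×10⁻⁵) / ln(1.3869×10⁻⁵/2.5292×10⁻³)
  = ln(7.49585e-05) / ln(0.00548355)
  = -9.498576 / -5.206003 ≈ 1.824543

1.825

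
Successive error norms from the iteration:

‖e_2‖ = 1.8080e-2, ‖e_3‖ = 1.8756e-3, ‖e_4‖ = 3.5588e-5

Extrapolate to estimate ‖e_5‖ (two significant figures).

3.5e-8

First estimate the order: p ≈ ln(‖e_4‖/‖e_3‖) / ln(‖e_3‖/‖e_2‖) = ln(3.5588e-5/1.8756e-3)/ln(1.8756e-3/1.8080e-2) = ln(0.0189742)/ln(0.103739) ≈ 1.7497.
Then ‖e_5‖ ≈ ‖e_4‖·(‖e_4‖/‖e_3‖)^p = 3.5588e-5·(0.0189742)^1.7497 = 3.5588e-5·0.000971186 ≈ 3.456e-08.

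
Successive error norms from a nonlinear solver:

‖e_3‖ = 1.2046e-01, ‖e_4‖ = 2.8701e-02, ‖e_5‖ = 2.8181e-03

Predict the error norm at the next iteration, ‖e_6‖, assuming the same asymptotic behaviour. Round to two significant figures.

First estimate the order: p ≈ ln(‖e_5‖/‖e_4‖) / ln(‖e_4‖/‖e_3‖) = ln(2.8181e-03/2.8701e-02)/ln(2.8701e-02/1.2046e-01) = ln(0.0981882)/ln(0.238262) ≈ 1.6180.
Then ‖e_6‖ ≈ ‖e_5‖·(‖e_5‖/‖e_4‖)^p = 2.8181e-03·(0.0981882)^1.6180 = 2.8181e-03·0.0233966 ≈ 6.593e-05.

6.6e-5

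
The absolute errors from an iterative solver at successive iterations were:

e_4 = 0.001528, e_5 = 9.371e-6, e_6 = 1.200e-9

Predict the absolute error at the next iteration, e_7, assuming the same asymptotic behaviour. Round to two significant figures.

First estimate the order: p ≈ ln(e_6/e_5) / ln(e_5/e_4) = ln(1.200e-9/9.371e-6)/ln(9.371e-6/0.001528) = ln(0.000128055)/ln(0.00613285) ≈ 1.7595.
Then e_7 ≈ e_6·(e_6/e_5)^p = 1.200e-9·(0.000128055)^1.7595 = 1.200e-9·1.41568e-07 ≈ 1.699e-16.

1.7e-16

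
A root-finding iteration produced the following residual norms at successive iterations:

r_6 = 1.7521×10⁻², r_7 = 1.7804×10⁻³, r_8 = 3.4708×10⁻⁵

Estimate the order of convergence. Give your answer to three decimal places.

1.722

p ≈ ln(r_8/r_7) / ln(r_7/r_6)
  = ln(3.4708×10⁻⁵/1.7804×10⁻³) / ln(1.7804×10⁻³/1.7521×10⁻²)
  = ln(0.0194945) / ln(0.101615)
  = -3.937623 / -2.286564 ≈ 1.722070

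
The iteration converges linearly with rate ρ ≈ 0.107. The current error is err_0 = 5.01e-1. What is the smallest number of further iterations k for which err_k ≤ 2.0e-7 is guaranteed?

After k steps, err_k ≈ 5.01e-1·0.107^k.
Need 0.107^k ≤ 2.0e-7/5.01e-1 = 3.99202e-07.
k ≥ ln(3.99202e-07)/ln(0.107) = -14.7338/-2.23493 = 6.593.
Smallest integer k = 7.

7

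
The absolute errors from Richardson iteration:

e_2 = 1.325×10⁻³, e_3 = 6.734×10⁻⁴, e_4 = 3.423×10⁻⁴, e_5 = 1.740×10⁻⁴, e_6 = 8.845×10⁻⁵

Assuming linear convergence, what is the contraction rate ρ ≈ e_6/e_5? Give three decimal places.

0.508

ρ ≈ e_6/e_5 = 8.845×10⁻⁵/1.740×10⁻⁴ = 0.50833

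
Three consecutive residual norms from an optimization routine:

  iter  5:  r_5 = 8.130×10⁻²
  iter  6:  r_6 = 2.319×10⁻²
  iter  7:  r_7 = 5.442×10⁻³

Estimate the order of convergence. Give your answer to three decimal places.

1.156

p ≈ ln(r_7/r_6) / ln(r_6/r_5)
  = ln(5.442×10⁻³/2.319×10⁻²) / ln(2.319×10⁻²/8.130×10⁻²)
  = ln(0.23467) / ln(0.28524)
  = -1.449575 / -1.254424 ≈ 1.155570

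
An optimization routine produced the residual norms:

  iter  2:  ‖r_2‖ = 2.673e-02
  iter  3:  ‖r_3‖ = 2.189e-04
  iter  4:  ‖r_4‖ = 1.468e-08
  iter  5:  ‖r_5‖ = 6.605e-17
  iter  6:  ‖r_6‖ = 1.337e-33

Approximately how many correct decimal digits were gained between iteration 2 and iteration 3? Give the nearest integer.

2

Digits gained ≈ log₁₀(‖r_2‖/‖r_3‖) = log₁₀(2.673e-02/2.189e-04) = log₁₀(122.111) ≈ 2.087.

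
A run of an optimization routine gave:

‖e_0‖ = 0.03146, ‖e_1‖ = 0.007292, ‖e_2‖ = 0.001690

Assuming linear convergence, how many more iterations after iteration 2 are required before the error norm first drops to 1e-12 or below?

15

Rate ρ ≈ ‖e_2‖/‖e_1‖ = 0.001690/0.007292 = 0.2318.
After j more steps, ‖e_{2+j}‖ ≈ 0.001690·ρ^j; need ρ^j ≤ 1e-12/0.001690 = 5.91716e-10.
j ≥ ln(5.91716e-10)/ln(0.2318) = -21.2480/-1.46188 = 14.535.
So 15 more iterations are needed.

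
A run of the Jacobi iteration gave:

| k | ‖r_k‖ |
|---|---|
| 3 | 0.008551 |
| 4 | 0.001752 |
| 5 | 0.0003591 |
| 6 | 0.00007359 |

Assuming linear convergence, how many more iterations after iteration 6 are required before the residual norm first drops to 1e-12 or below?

12

Rate ρ ≈ ‖r_6‖/‖r_5‖ = 0.00007359/0.0003591 = 0.2049.
After j more steps, ‖r_{6+j}‖ ≈ 0.00007359·ρ^j; need ρ^j ≤ 1e-12/0.00007359 = 1.35888e-08.
j ≥ ln(1.35888e-08)/ln(0.2049) = -18.1140/-1.58523 = 11.427.
So 12 more iterations are needed.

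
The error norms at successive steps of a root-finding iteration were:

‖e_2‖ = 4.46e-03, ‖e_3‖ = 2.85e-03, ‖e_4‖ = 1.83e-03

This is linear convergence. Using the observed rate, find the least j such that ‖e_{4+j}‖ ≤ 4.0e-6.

Rate ρ ≈ ‖e_4‖/‖e_3‖ = 1.83e-03/2.85e-03 = 0.6421.
After j more steps, ‖e_{4+j}‖ ≈ 1.83e-03·ρ^j; need ρ^j ≤ 4.0e-6/1.83e-03 = 0.00218579.
j ≥ ln(0.00218579)/ln(0.6421) = -6.1258/-0.44301 = 13.828.
So 14 more iterations are needed.

14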